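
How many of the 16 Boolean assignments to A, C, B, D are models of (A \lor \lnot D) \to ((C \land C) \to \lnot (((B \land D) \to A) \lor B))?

Initial set: {((A \lor \lnot D) \to ((C \land C) \to \lnot (((B \land D) \to A) \lor B)))}.
((A \lor \lnot D) \to ((C \land C) \to \lnot (((B \land D) \to A) \lor B))): β-rule — branch into \lnot (A \lor \lnot D)  //  ((C \land C) \to \lnot (((B \land D) \to A) \lor B)).
  branch 1 (add \lnot (A \lor \lnot D)):
    \lnot (A \lor \lnot D): α-rule — add \lnot A, \lnot \lnot D.
    ○ open, literals {A=F, D=T}.
  branch 2 (add ((C \land C) \to \lnot (((B \land D) \to A) \lor B))):
    ((C \land C) \to \lnot (((B \land D) \to A) \lor B)): β-rule — branch into \lnot (C \land C)  //  \lnot (((B \land D) \to A) \lor B).
      branch 2.1 (add \lnot (C \land C)):
        \lnot (C \land C): β-rule — branch into \lnot C  //  \lnot C.
          branch 2.1.1 (add \lnot C):
            ○ open, literals {C=F}.
          branch 2.1.2 (add \lnot C):
            ○ open, literals {C=F}.
      branch 2.2 (add \lnot (((B \land D) \to A) \lor B)):
        \lnot (((B \land D) \to A) \lor B): α-rule — add \lnot ((B \land D) \to A), \lnot B.
        \lnot ((B \land D) \to A): α-rule — add (B \land D), \lnot A.
        (B \land D): α-rule — add B, D.
        × closes — contains both B and \lnot B.
1 branch closed, 3 open.
Each open branch fixes some atoms; the unmentioned ones are free. Counting distinct full assignments: branch {A=F, D=T} (C, B) contributes 4 new; branch {C=F} (A, B, D) contributes 6 new; branch {C=F} (A, B, D) contributes 0 new. Total: 10.

10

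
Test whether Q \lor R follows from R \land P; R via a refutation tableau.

Initial set: {(R \land P); R; \lnot (Q \lor R)}.
(R \land P): α-rule — add R, P.
\lnot (Q \lor R): α-rule — add \lnot Q, \lnot R.
× closes — contains both R and \lnot R.
All 1 branch closes.
Every branch closed, so the premises entail the conclusion.

Yes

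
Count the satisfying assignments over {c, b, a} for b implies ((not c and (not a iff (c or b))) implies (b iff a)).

Initial set: {(b implies ((not c and (not a iff (c or b))) implies (b iff a)))}.
(b implies ((not c and (not a iff (c or b))) implies (b iff a))): β-rule — branch into not b  //  ((not c and (not a iff (c or b))) implies (b iff a)).
  branch 1 (add not b):
    ○ open, literals {b=false}.
  branch 2 (add ((not c and (not a iff (c or b))) implies (b iff a))):
    ((not c and (not a iff (c or b))) implies (b iff a)): β-rule — branch into not (not c and (not a iff (c or b)))  //  (b iff a).
      branch 2.1 (add not (not c and (not a iff (c or b)))):
        not (not c and (not a iff (c or b))): β-rule — branch into not not c  //  not (not a iff (c or b)).
          branch 2.1.1 (add not not c):
            ○ open, literals {c=true}.
          branch 2.1.2 (add not (not a iff (c or b))):
            not (not a iff (c or b)): β-rule — branch into not a, not (c or b)  //  not not a, (c or b).
              branch 2.1.2.1 (add not a, not (c or b)):
                not (c or b): α-rule — add not c, not b.
                ○ open, literals {a=false, b=false, c=false}.
              branch 2.1.2.2 (add not not a, (c or b)):
                (c or b): β-rule — branch into c  //  b.
                  branch 2.1.2.2.1 (add c):
                    ○ open, literals {a=true, c=true}.
                  branch 2.1.2.2.2 (add b):
                    ○ open, literals {a=true, b=true}.
      branch 2.2 (add (b iff a)):
        (b iff a): β-rule — branch into b, a  //  not b, not a.
          branch 2.2.1 (add b, a):
            ○ open, literals {a=true, b=true}.
          branch 2.2.2 (add not b, not a):
            ○ open, literals {a=false, b=false}.
0 branches closed, 7 open.
Each open branch fixes some atoms; the unmentioned ones are free. Counting distinct full assignments: branch {b=false} (c, a) contributes 4 new; branch {c=true} (b, a) contributes 2 new; branch {a=false, b=false, c=false} (none free) contributes 0 new; branch {a=true, c=true} (b) contributes 0 new; branch {a=true, b=true} (c) contributes 1 new; branch {a=true, b=true} (c) contributes 0 new; branch {a=false, b=false} (c) contributes 0 new. Total: 7.

7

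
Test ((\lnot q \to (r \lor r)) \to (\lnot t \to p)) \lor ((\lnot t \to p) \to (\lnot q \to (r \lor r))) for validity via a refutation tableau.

Assume the negation and expand:
Initial set: {F (((\lnot q \to (r \lor r)) \to (\lnot t \to p)) \lor ((\lnot t \to p) \to (\lnot q \to (r \lor r))))}.
F (((\lnot q \to (r \lor r)) \to (\lnot t \to p)) \lor ((\lnot t \to p) \to (\lnot q \to (r \lor r)))): α-rule — add F ((\lnot q \to (r \lor r)) \to (\lnot t \to p)), F ((\lnot t \to p) \to (\lnot q \to (r \lor r))).
F ((\lnot q \to (r \lor r)) \to (\lnot t \to p)): α-rule — add T (\lnot q \to (r \lor r)), F (\lnot t \to p).
F ((\lnot t \to p) \to (\lnot q \to (r \lor r))): α-rule — add T (\lnot t \to p), F (\lnot q \to (r \lor r)).
F (\lnot t \to p): α-rule — add T \lnot t, F p.
F (\lnot q \to (r \lor r)): α-rule — add T \lnot q, F (r \lor r).
F (r \lor r): α-rule — add F r, F r.
T (\lnot q \to (r \lor r)): β-rule — branch into F \lnot q  //  T (r \lor r).
  branch 1 (add F \lnot q):
    × closes — contains both q and \lnot q.
  branch 2 (add T (r \lor r)):
    T (\lnot t \to p): β-rule — branch into F \lnot t  //  T p.
      branch 2.1 (add F \lnot t):
        × closes — contains both t and \lnot t.
      branch 2.2 (add T p):
        × closes — contains both p and \lnot p.
All 3 branches close.
Every branch closed, so the negation is unsatisfiable and the formula is valid.

Valid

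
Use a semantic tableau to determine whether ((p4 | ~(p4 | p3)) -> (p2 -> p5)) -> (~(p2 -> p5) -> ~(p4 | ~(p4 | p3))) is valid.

Assume the negation and expand:
Initial set: {~(((p4 | ~(p4 | p3)) -> (p2 -> p5)) -> (~(p2 -> p5) -> ~(p4 | ~(p4 | p3))))}.
~(((p4 | ~(p4 | p3)) -> (p2 -> p5)) -> (~(p2 -> p5) -> ~(p4 | ~(p4 | p3)))): α-rule — add ((p4 | ~(p4 | p3)) -> (p2 -> p5)), ~(~(p2 -> p5) -> ~(p4 | ~(p4 | p3))).
~(~(p2 -> p5) -> ~(p4 | ~(p4 | p3))): α-rule — add ~(p2 -> p5), ~~(p4 | ~(p4 | p3)).
~(p2 -> p5): α-rule — add p2, ~p5.
((p4 | ~(p4 | p3)) -> (p2 -> p5)): β-rule — branch into ~(p4 | ~(p4 | p3))  //  (p2 -> p5).
  branch 1 (add ~(p4 | ~(p4 | p3))):
    ~(p4 | ~(p4 | p3)): α-rule — add ~p4, ~~(p4 | p3).
    ~~(p4 | ~(p4 | p3)): β-rule — branch into p4  //  ~(p4 | p3).
      branch 1.1 (add p4):
        × closes — contains both p4 and ~p4.
      branch 1.2 (add ~(p4 | p3)):
        ~(p4 | p3): α-rule — add ~p4, ~p3.
        ~~(p4 | p3): β-rule — branch into p4  //  p3.
          branch 1.2.1 (add p4):
            × closes — contains both p4 and ~p4.
          branch 1.2.2 (add p3):
            × closes — contains both p3 and ~p3.
  branch 2 (add (p2 -> p5)):
    ~~(p4 | ~(p4 | p3)): β-rule — branch into p4  //  ~(p4 | p3).
      branch 2.1 (add p4):
        (p2 -> p5): β-rule — branch into ~p2  //  p5.
          branch 2.1.1 (add ~p2):
            × closes — contains both p2 and ~p2.
          branch 2.1.2 (add p5):
            × closes — contains both p5 and ~p5.
      branch 2.2 (add ~(p4 | p3)):
        ~(p4 | p3): α-rule — add ~p4, ~p3.
        (p2 -> p5): β-rule — branch into ~p2  //  p5.
          branch 2.2.1 (add ~p2):
            × closes — contains both p2 and ~p2.
          branch 2.2.2 (add p5):
            × closes — contains both p5 and ~p5.
All 7 branches close.
Every branch closed, so the negation is unsatisfiable and the formula is valid.

Valid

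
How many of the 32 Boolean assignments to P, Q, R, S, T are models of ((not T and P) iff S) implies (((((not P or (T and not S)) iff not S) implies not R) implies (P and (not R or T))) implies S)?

24

Initial set: {(((not T and P) iff S) implies (((((not P or (T and not S)) iff not S) implies not R) implies (P and (not R or T))) implies S))}.
(((not T and P) iff S) implies (((((not P or (T and not S)) iff not S) implies not R) implies (P and (not R or T))) implies S)): β-rule — branch into not ((not T and P) iff S)  //  (((((not P or (T and not S)) iff not S) implies not R) implies (P and (not R or T))) implies S).
  branch 1 (add not ((not T and P) iff S)):
    not ((not T and P) iff S): β-rule — branch into (not T and P), not S  //  not (not T and P), S.
      branch 1.1 (add (not T and P), not S):
        (not T and P): α-rule — add not T, P.
        ○ open, literals {P=1, S=0, T=0}.
      branch 1.2 (add not (not T and P), S):
        not (not T and P): β-rule — branch into not not T  //  not P.
          branch 1.2.1 (add not not T):
            ○ open, literals {S=1, T=1}.
          branch 1.2.2 (add not P):
            ○ open, literals {P=0, S=1}.
  branch 2 (add (((((not P or (T and not S)) iff not S) implies not R) implies (P and (not R or T))) implies S)):
    (((((not P or (T and not S)) iff not S) implies not R) implies (P and (not R or T))) implies S): β-rule — branch into not ((((not P or (T and not S)) iff not S) implies not R) implies (P and (not R or T)))  //  S.
      branch 2.1 (add not ((((not P or (T and not S)) iff not S) implies not R) implies (P and (not R or T)))):
        not ((((not P or (T and not S)) iff not S) implies not R) implies (P and (not R or T))): α-rule — add (((not P or (T and not S)) iff not S) implies not R), not (P and (not R or T)).
        (((not P or (T and not S)) iff not S) implies not R): β-rule — branch into not ((not P or (T and not S)) iff not S)  //  not R.
          branch 2.1.1 (add not ((not P or (T and not S)) iff not S)):
            not (P and (not R or T)): β-rule — branch into not P  //  not (not R or T).
              branch 2.1.1.1 (add not P):
                not ((not P or (T and not S)) iff not S): β-rule — branch into (not P or (T and not S)), not not S  //  not (not P or (T and not S)), not S.
                  branch 2.1.1.1.1 (add (not P or (T and not S)), not not S):
                    (not P or (T and not S)): β-rule — branch into not P  //  (T and not S).
                      branch 2.1.1.1.1.1 (add not P):
                        ○ open, literals {P=0, S=1}.
                      branch 2.1.1.1.1.2 (add (T and not S)):
                        (T and not S): α-rule — add T, not S.
                        × closes — contains both S and not S.
                  branch 2.1.1.1.2 (add not (not P or (T and not S)), not S):
                    not (not P or (T and not S)): α-rule — add not not P, not (T and not S).
                    × closes — contains both P and not P.
              branch 2.1.1.2 (add not (not R or T)):
                not (not R or T): α-rule — add not not R, not T.
                not ((not P or (T and not S)) iff not S): β-rule — branch into (not P or (T and not S)), not not S  //  not (not P or (T and not S)), not S.
                  branch 2.1.1.2.1 (add (not P or (T and not S)), not not S):
                    (not P or (T and not S)): β-rule — branch into not P  //  (T and not S).
                      branch 2.1.1.2.1.1 (add not P):
                        ○ open, literals {P=0, R=1, S=1, T=0}.
                      branch 2.1.1.2.1.2 (add (T and not S)):
                        (T and not S): α-rule — add T, not S.
                        × closes — contains both T and not T.
                  branch 2.1.1.2.2 (add not (not P or (T and not S)), not S):
                    not (not P or (T and not S)): α-rule — add not not P, not (T and not S).
                    not (T and not S): β-rule — branch into not T  //  not not S.
                      branch 2.1.1.2.2.1 (add not T):
                        ○ open, literals {P=1, R=1, S=0, T=0}.
                      branch 2.1.1.2.2.2 (add not not S):
                        × closes — contains both S and not S.
          branch 2.1.2 (add not R):
            not (P and (not R or T)): β-rule — branch into not P  //  not (not R or T).
              branch 2.1.2.1 (add not P):
                ○ open, literals {P=0, R=0}.
              branch 2.1.2.2 (add not (not R or T)):
                not (not R or T): α-rule — add not not R, not T.
                × closes — contains both R and not R.
      branch 2.2 (add S):
        ○ open, literals {S=1}.
5 branches closed, 8 open.
Each open branch fixes some atoms; the unmentioned ones are free. Counting distinct full assignments: branch {P=1, S=0, T=0} (Q, R) contributes 4 new; branch {S=1, T=1} (P, Q, R) contributes 8 new; branch {P=0, S=1} (Q, R, T) contributes 4 new; branch {P=0, S=1} (Q, R, T) contributes 0 new; branch {P=0, R=1, S=1, T=0} (Q) contributes 0 new; branch {P=1, R=1, S=0, T=0} (Q) contributes 0 new; branch {P=0, R=0} (Q, S, T) contributes 4 new; branch {S=1} (P, Q, R, T) contributes 4 new. Total: 24.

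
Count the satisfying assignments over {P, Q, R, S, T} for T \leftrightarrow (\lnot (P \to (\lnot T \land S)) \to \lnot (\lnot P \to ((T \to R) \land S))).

12

Initial set: {(T \leftrightarrow (\lnot (P \to (\lnot T \land S)) \to \lnot (\lnot P \to ((T \to R) \land S))))}.
(T \leftrightarrow (\lnot (P \to (\lnot T \land S)) \to \lnot (\lnot P \to ((T \to R) \land S)))): β-rule — branch into T, (\lnot (P \to (\lnot T \land S)) \to \lnot (\lnot P \to ((T \to R) \land S)))  //  \lnot T, \lnot (\lnot (P \to (\lnot T \land S)) \to \lnot (\lnot P \to ((T \to R) \land S))).
  branch 1 (add T, (\lnot (P \to (\lnot T \land S)) \to \lnot (\lnot P \to ((T \to R) \land S)))):
    (\lnot (P \to (\lnot T \land S)) \to \lnot (\lnot P \to ((T \to R) \land S))): β-rule — branch into \lnot \lnot (P \to (\lnot T \land S))  //  \lnot (\lnot P \to ((T \to R) \land S)).
      branch 1.1 (add \lnot \lnot (P \to (\lnot T \land S))):
        \lnot \lnot (P \to (\lnot T \land S)): β-rule — branch into \lnot P  //  (\lnot T \land S).
          branch 1.1.1 (add \lnot P):
            ○ open, literals {P=F, T=T}.
          branch 1.1.2 (add (\lnot T \land S)):
            (\lnot T \land S): α-rule — add \lnot T, S.
            × closes — contains both T and \lnot T.
      branch 1.2 (add \lnot (\lnot P \to ((T \to R) \land S))):
        \lnot (\lnot P \to ((T \to R) \land S)): α-rule — add \lnot P, \lnot ((T \to R) \land S).
        \lnot ((T \to R) \land S): β-rule — branch into \lnot (T \to R)  //  \lnot S.
          branch 1.2.1 (add \lnot (T \to R)):
            \lnot (T \to R): α-rule — add T, \lnot R.
            ○ open, literals {P=F, R=F, T=T}.
          branch 1.2.2 (add \lnot S):
            ○ open, literals {P=F, S=F, T=T}.
  branch 2 (add \lnot T, \lnot (\lnot (P \to (\lnot T \land S)) \to \lnot (\lnot P \to ((T \to R) \land S)))):
    \lnot (\lnot (P \to (\lnot T \land S)) \to \lnot (\lnot P \to ((T \to R) \land S))): α-rule — add \lnot (P \to (\lnot T \land S)), \lnot \lnot (\lnot P \to ((T \to R) \land S)).
    \lnot (P \to (\lnot T \land S)): α-rule — add P, \lnot (\lnot T \land S).
    \lnot \lnot (\lnot P \to ((T \to R) \land S)): β-rule — branch into \lnot \lnot P  //  ((T \to R) \land S).
      branch 2.1 (add \lnot \lnot P):
        \lnot (\lnot T \land S): β-rule — branch into \lnot \lnot T  //  \lnot S.
          branch 2.1.1 (add \lnot \lnot T):
            × closes — contains both T and \lnot T.
          branch 2.1.2 (add \lnot S):
            ○ open, literals {P=T, S=F, T=F}.
      branch 2.2 (add ((T \to R) \land S)):
        ((T \to R) \land S): α-rule — add (T \to R), S.
        \lnot (\lnot T \land S): β-rule — branch into \lnot \lnot T  //  \lnot S.
          branch 2.2.1 (add \lnot \lnot T):
            × closes — contains both T and \lnot T.
          branch 2.2.2 (add \lnot S):
            × closes — contains both S and \lnot S.
4 branches closed, 4 open.
Each open branch fixes some atoms; the unmentioned ones are free. Counting distinct full assignments: branch {P=F, T=T} (Q, R, S) contributes 8 new; branch {P=F, R=F, T=T} (Q, S) contributes 0 new; branch {P=F, S=F, T=T} (Q, R) contributes 0 new; branch {P=T, S=F, T=F} (Q, R) contributes 4 new. Total: 12.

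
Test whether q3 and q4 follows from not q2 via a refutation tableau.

No

Initial set: {T not q2; F (q3 and q4)}.
F (q3 and q4): β-rule — branch into F q3  //  F q4.
  branch 1 (add F q3):
    ○ open, literals {q2=F, q3=F}.
  branch 2 (add F q4):
    ○ open, literals {q2=F, q4=F}.
0 branches closed, 2 open.
An open branch gives a countermodel: q2=F, q3=F (unmentioned atoms arbitrary); the premises hold there but the conclusion fails.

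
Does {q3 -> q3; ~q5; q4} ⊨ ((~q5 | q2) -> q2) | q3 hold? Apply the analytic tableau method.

Initial set: {(q3 -> q3); ~q5; q4; ~(((~q5 | q2) -> q2) | q3)}.
~(((~q5 | q2) -> q2) | q3): α-rule — add ~((~q5 | q2) -> q2), ~q3.
~((~q5 | q2) -> q2): α-rule — add (~q5 | q2), ~q2.
(q3 -> q3): β-rule — branch into ~q3  //  q3.
  branch 1 (add ~q3):
    (~q5 | q2): β-rule — branch into ~q5  //  q2.
      branch 1.1 (add ~q5):
        ○ open, literals {q2=0, q3=0, q4=1, q5=0}.
      branch 1.2 (add q2):
        × closes — contains both q2 and ~q2.
  branch 2 (add q3):
    × closes — contains both q3 and ~q3.
2 branches closed, 1 open.
An open branch gives a countermodel: q2=0, q3=0, q4=1, q5=0 (unmentioned atoms arbitrary); the premises hold there but the conclusion fails.

No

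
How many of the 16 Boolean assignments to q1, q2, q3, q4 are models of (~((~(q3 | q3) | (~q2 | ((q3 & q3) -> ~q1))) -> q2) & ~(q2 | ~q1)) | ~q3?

Initial set: {((~((~(q3 | q3) | (~q2 | ((q3 & q3) -> ~q1))) -> q2) & ~(q2 | ~q1)) | ~q3)}.
((~((~(q3 | q3) | (~q2 | ((q3 & q3) -> ~q1))) -> q2) & ~(q2 | ~q1)) | ~q3): β-rule — branch into (~((~(q3 | q3) | (~q2 | ((q3 & q3) -> ~q1))) -> q2) & ~(q2 | ~q1))  //  ~q3.
  branch 1 (add (~((~(q3 | q3) | (~q2 | ((q3 & q3) -> ~q1))) -> q2) & ~(q2 | ~q1))):
    (~((~(q3 | q3) | (~q2 | ((q3 & q3) -> ~q1))) -> q2) & ~(q2 | ~q1)): α-rule — add ~((~(q3 | q3) | (~q2 | ((q3 & q3) -> ~q1))) -> q2), ~(q2 | ~q1).
    ~((~(q3 | q3) | (~q2 | ((q3 & q3) -> ~q1))) -> q2): α-rule — add (~(q3 | q3) | (~q2 | ((q3 & q3) -> ~q1))), ~q2.
    ~(q2 | ~q1): α-rule — add ~q2, ~~q1.
    (~(q3 | q3) | (~q2 | ((q3 & q3) -> ~q1))): β-rule — branch into ~(q3 | q3)  //  (~q2 | ((q3 & q3) -> ~q1)).
      branch 1.1 (add ~(q3 | q3)):
        ~(q3 | q3): α-rule — add ~q3, ~q3.
        ○ open, literals {q1=true, q2=false, q3=false}.
      branch 1.2 (add (~q2 | ((q3 & q3) -> ~q1))):
        (~q2 | ((q3 & q3) -> ~q1)): β-rule — branch into ~q2  //  ((q3 & q3) -> ~q1).
          branch 1.2.1 (add ~q2):
            ○ open, literals {q1=true, q2=false}.
          branch 1.2.2 (add ((q3 & q3) -> ~q1)):
            ((q3 & q3) -> ~q1): β-rule — branch into ~(q3 & q3)  //  ~q1.
              branch 1.2.2.1 (add ~(q3 & q3)):
                ~(q3 & q3): β-rule — branch into ~q3  //  ~q3.
                  branch 1.2.2.1.1 (add ~q3):
                    ○ open, literals {q1=true, q2=false, q3=false}.
                  branch 1.2.2.1.2 (add ~q3):
                    ○ open, literals {q1=true, q2=false, q3=false}.
              branch 1.2.2.2 (add ~q1):
                × closes — contains both q1 and ~q1.
  branch 2 (add ~q3):
    ○ open, literals {q3=false}.
1 branch closed, 5 open.
Each open branch fixes some atoms; the unmentioned ones are free. Counting distinct full assignments: branch {q1=true, q2=false, q3=false} (q4) contributes 2 new; branch {q1=true, q2=false} (q3, q4) contributes 2 new; branch {q1=true, q2=false, q3=false} (q4) contributes 0 new; branch {q1=true, q2=false, q3=false} (q4) contributes 0 new; branch {q3=false} (q1, q2, q4) contributes 6 new. Total: 10.

10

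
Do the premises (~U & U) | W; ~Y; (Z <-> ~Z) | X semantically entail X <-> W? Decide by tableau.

Yes

Initial set: {((~U & U) | W); ~Y; ((Z <-> ~Z) | X); ~(X <-> W)}.
((~U & U) | W): β-rule — branch into (~U & U)  //  W.
  branch 1 (add (~U & U)):
    (~U & U): α-rule — add ~U, U.
    × closes — contains both U and ~U.
  branch 2 (add W):
    ((Z <-> ~Z) | X): β-rule — branch into (Z <-> ~Z)  //  X.
      branch 2.1 (add (Z <-> ~Z)):
        ~(X <-> W): β-rule — branch into X, ~W  //  ~X, W.
          branch 2.1.1 (add X, ~W):
            × closes — contains both W and ~W.
          branch 2.1.2 (add ~X, W):
            (Z <-> ~Z): β-rule — branch into Z, ~Z  //  ~Z, ~~Z.
              branch 2.1.2.1 (add Z, ~Z):
                × closes — contains both Z and ~Z.
              branch 2.1.2.2 (add ~Z, ~~Z):
                × closes — contains both Z and ~Z.
      branch 2.2 (add X):
        ~(X <-> W): β-rule — branch into X, ~W  //  ~X, W.
          branch 2.2.1 (add X, ~W):
            × closes — contains both W and ~W.
          branch 2.2.2 (add ~X, W):
            × closes — contains both X and ~X.
All 6 branches close.
Every branch closed, so the premises entail the conclusion.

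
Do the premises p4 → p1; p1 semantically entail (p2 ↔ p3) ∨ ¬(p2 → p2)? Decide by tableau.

Initial set: {(p4 → p1); p1; ¬((p2 ↔ p3) ∨ ¬(p2 → p2))}.
¬((p2 ↔ p3) ∨ ¬(p2 → p2)): α-rule — add ¬(p2 ↔ p3), ¬¬(p2 → p2).
(p4 → p1): β-rule — branch into ¬p4  //  p1.
  branch 1 (add ¬p4):
    ¬(p2 ↔ p3): β-rule — branch into p2, ¬p3  //  ¬p2, p3.
      branch 1.1 (add p2, ¬p3):
        ¬¬(p2 → p2): β-rule — branch into ¬p2  //  p2.
          branch 1.1.1 (add ¬p2):
            × closes — contains both p2 and ¬p2.
          branch 1.1.2 (add p2):
            ○ open, literals {p1=1, p2=1, p3=0, p4=0}.
      branch 1.2 (add ¬p2, p3):
        ¬¬(p2 → p2): β-rule — branch into ¬p2  //  p2.
          branch 1.2.1 (add ¬p2):
            ○ open, literals {p1=1, p2=0, p3=1, p4=0}.
          branch 1.2.2 (add p2):
            × closes — contains both p2 and ¬p2.
  branch 2 (add p1):
    ¬(p2 ↔ p3): β-rule — branch into p2, ¬p3  //  ¬p2, p3.
      branch 2.1 (add p2, ¬p3):
        ¬¬(p2 → p2): β-rule — branch into ¬p2  //  p2.
          branch 2.1.1 (add ¬p2):
            × closes — contains both p2 and ¬p2.
          branch 2.1.2 (add p2):
            ○ open, literals {p1=1, p2=1, p3=0}.
      branch 2.2 (add ¬p2, p3):
        ¬¬(p2 → p2): β-rule — branch into ¬p2  //  p2.
          branch 2.2.1 (add ¬p2):
            ○ open, literals {p1=1, p2=0, p3=1}.
          branch 2.2.2 (add p2):
            × closes — contains both p2 and ¬p2.
4 branches closed, 4 open.
An open branch gives a countermodel: p1=1, p2=1, p3=0, p4=0 (unmentioned atoms arbitrary); the premises hold there but the conclusion fails.

No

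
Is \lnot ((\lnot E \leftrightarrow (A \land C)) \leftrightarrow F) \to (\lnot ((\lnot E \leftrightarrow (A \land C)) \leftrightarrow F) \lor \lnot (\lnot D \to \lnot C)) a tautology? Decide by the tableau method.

Valid

Assume the negation and expand:
Initial set: {\lnot (\lnot ((\lnot E \leftrightarrow (A \land C)) \leftrightarrow F) \to (\lnot ((\lnot E \leftrightarrow (A \land C)) \leftrightarrow F) \lor \lnot (\lnot D \to \lnot C)))}.
\lnot (\lnot ((\lnot E \leftrightarrow (A \land C)) \leftrightarrow F) \to (\lnot ((\lnot E \leftrightarrow (A \land C)) \leftrightarrow F) \lor \lnot (\lnot D \to \lnot C))): α-rule — add \lnot ((\lnot E \leftrightarrow (A \land C)) \leftrightarrow F), \lnot (\lnot ((\lnot E \leftrightarrow (A \land C)) \leftrightarrow F) \lor \lnot (\lnot D \to \lnot C)).
\lnot (\lnot ((\lnot E \leftrightarrow (A \land C)) \leftrightarrow F) \lor \lnot (\lnot D \to \lnot C)): α-rule — add \lnot \lnot ((\lnot E \leftrightarrow (A \land C)) \leftrightarrow F), \lnot \lnot (\lnot D \to \lnot C).
\lnot ((\lnot E \leftrightarrow (A \land C)) \leftrightarrow F): β-rule — branch into (\lnot E \leftrightarrow (A \land C)), \lnot F  //  \lnot (\lnot E \leftrightarrow (A \land C)), F.
  branch 1 (add (\lnot E \leftrightarrow (A \land C)), \lnot F):
    \lnot \lnot ((\lnot E \leftrightarrow (A \land C)) \leftrightarrow F): β-rule — branch into (\lnot E \leftrightarrow (A \land C)), F  //  \lnot (\lnot E \leftrightarrow (A \land C)), \lnot F.
      branch 1.1 (add (\lnot E \leftrightarrow (A \land C)), F):
        × closes — contains both F and \lnot F.
      branch 1.2 (add \lnot (\lnot E \leftrightarrow (A \land C)), \lnot F):
        \lnot \lnot (\lnot D \to \lnot C): β-rule — branch into \lnot \lnot D  //  \lnot C.
          branch 1.2.1 (add \lnot \lnot D):
            (\lnot E \leftrightarrow (A \land C)): β-rule — branch into \lnot E, (A \land C)  //  \lnot \lnot E, \lnot (A \land C).
              branch 1.2.1.1 (add \lnot E, (A \land C)):
                (A \land C): α-rule — add A, C.
                \lnot (\lnot E \leftrightarrow (A \land C)): β-rule — branch into \lnot E, \lnot (A \land C)  //  \lnot \lnot E, (A \land C).
                  branch 1.2.1.1.1 (add \lnot E, \lnot (A \land C)):
                    \lnot (A \land C): β-rule — branch into \lnot A  //  \lnot C.
                      branch 1.2.1.1.1.1 (add \lnot A):
                        × closes — contains both A and \lnot A.
                      branch 1.2.1.1.1.2 (add \lnot C):
                        × closes — contains both C and \lnot C.
                  branch 1.2.1.1.2 (add \lnot \lnot E, (A \land C)):
                    × closes — contains both E and \lnot E.
              branch 1.2.1.2 (add \lnot \lnot E, \lnot (A \land C)):
                \lnot (\lnot E \leftrightarrow (A \land C)): β-rule — branch into \lnot E, \lnot (A \land C)  //  \lnot \lnot E, (A \land C).
                  branch 1.2.1.2.1 (add \lnot E, \lnot (A \land C)):
                    × closes — contains both E and \lnot E.
                  branch 1.2.1.2.2 (add \lnot \lnot E, (A \land C)):
                    (A \land C): α-rule — add A, C.
                    \lnot (A \land C): β-rule — branch into \lnot A  //  \lnot C.
                      branch 1.2.1.2.2.1 (add \lnot A):
                        × closes — contains both A and \lnot A.
                      branch 1.2.1.2.2.2 (add \lnot C):
                        × closes — contains both C and \lnot C.
          branch 1.2.2 (add \lnot C):
            (\lnot E \leftrightarrow (A \land C)): β-rule — branch into \lnot E, (A \land C)  //  \lnot \lnot E, \lnot (A \land C).
              branch 1.2.2.1 (add \lnot E, (A \land C)):
                (A \land C): α-rule — add A, C.
                × closes — contains both C and \lnot C.
              branch 1.2.2.2 (add \lnot \lnot E, \lnot (A \land C)):
                \lnot (\lnot E \leftrightarrow (A \land C)): β-rule — branch into \lnot E, \lnot (A \land C)  //  \lnot \lnot E, (A \land C).
                  branch 1.2.2.2.1 (add \lnot E, \lnot (A \land C)):
                    × closes — contains both E and \lnot E.
                  branch 1.2.2.2.2 (add \lnot \lnot E, (A \land C)):
                    (A \land C): α-rule — add A, C.
                    × closes — contains both C and \lnot C.
  branch 2 (add \lnot (\lnot E \leftrightarrow (A \land C)), F):
    \lnot \lnot ((\lnot E \leftrightarrow (A \land C)) \leftrightarrow F): β-rule — branch into (\lnot E \leftrightarrow (A \land C)), F  //  \lnot (\lnot E \leftrightarrow (A \land C)), \lnot F.
      branch 2.1 (add (\lnot E \leftrightarrow (A \land C)), F):
        \lnot \lnot (\lnot D \to \lnot C): β-rule — branch into \lnot \lnot D  //  \lnot C.
          branch 2.1.1 (add \lnot \lnot D):
            \lnot (\lnot E \leftrightarrow (A \land C)): β-rule — branch into \lnot E, \lnot (A \land C)  //  \lnot \lnot E, (A \land C).
              branch 2.1.1.1 (add \lnot E, \lnot (A \land C)):
                (\lnot E \leftrightarrow (A \land C)): β-rule — branch into \lnot E, (A \land C)  //  \lnot \lnot E, \lnot (A \land C).
                  branch 2.1.1.1.1 (add \lnot E, (A \land C)):
                    (A \land C): α-rule — add A, C.
                    \lnot (A \land C): β-rule — branch into \lnot A  //  \lnot C.
                      branch 2.1.1.1.1.1 (add \lnot A):
                        × closes — contains both A and \lnot A.
                      branch 2.1.1.1.1.2 (add \lnot C):
                        × closes — contains both C and \lnot C.
                  branch 2.1.1.1.2 (add \lnot \lnot E, \lnot (A \land C)):
                    × closes — contains both E and \lnot E.
              branch 2.1.1.2 (add \lnot \lnot E, (A \land C)):
                (A \land C): α-rule — add A, C.
                (\lnot E \leftrightarrow (A \land C)): β-rule — branch into \lnot E, (A \land C)  //  \lnot \lnot E, \lnot (A \land C).
                  branch 2.1.1.2.1 (add \lnot E, (A \land C)):
                    × closes — contains both E and \lnot E.
                  branch 2.1.1.2.2 (add \lnot \lnot E, \lnot (A \land C)):
                    \lnot (A \land C): β-rule — branch into \lnot A  //  \lnot C.
                      branch 2.1.1.2.2.1 (add \lnot A):
                        × closes — contains both A and \lnot A.
                      branch 2.1.1.2.2.2 (add \lnot C):
                        × closes — contains both C and \lnot C.
          branch 2.1.2 (add \lnot C):
            \lnot (\lnot E \leftrightarrow (A \land C)): β-rule — branch into \lnot E, \lnot (A \land C)  //  \lnot \lnot E, (A \land C).
              branch 2.1.2.1 (add \lnot E, \lnot (A \land C)):
                (\lnot E \leftrightarrow (A \land C)): β-rule — branch into \lnot E, (A \land C)  //  \lnot \lnot E, \lnot (A \land C).
                  branch 2.1.2.1.1 (add \lnot E, (A \land C)):
                    (A \land C): α-rule — add A, C.
                    × closes — contains both C and \lnot C.
                  branch 2.1.2.1.2 (add \lnot \lnot E, \lnot (A \land C)):
                    × closes — contains both E and \lnot E.
              branch 2.1.2.2 (add \lnot \lnot E, (A \land C)):
                (A \land C): α-rule — add A, C.
                × closes — contains both C and \lnot C.
      branch 2.2 (add \lnot (\lnot E \leftrightarrow (A \land C)), \lnot F):
        × closes — contains both F and \lnot F.
All 20 branches close.
Every branch closed, so the negation is unsatisfiable and the formula is valid.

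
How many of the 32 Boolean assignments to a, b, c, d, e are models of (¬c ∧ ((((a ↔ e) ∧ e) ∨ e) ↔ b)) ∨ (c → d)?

Initial set: {T ((¬c ∧ ((((a ↔ e) ∧ e) ∨ e) ↔ b)) ∨ (c → d))}.
T ((¬c ∧ ((((a ↔ e) ∧ e) ∨ e) ↔ b)) ∨ (c → d)): β-rule — branch into T (¬c ∧ ((((a ↔ e) ∧ e) ∨ e) ↔ b))  //  T (c → d).
  branch 1 (add T (¬c ∧ ((((a ↔ e) ∧ e) ∨ e) ↔ b))):
    T (¬c ∧ ((((a ↔ e) ∧ e) ∨ e) ↔ b)): α-rule — add T ¬c, T ((((a ↔ e) ∧ e) ∨ e) ↔ b).
    T ((((a ↔ e) ∧ e) ∨ e) ↔ b): β-rule — branch into T (((a ↔ e) ∧ e) ∨ e), T b  //  F (((a ↔ e) ∧ e) ∨ e), F b.
      branch 1.1 (add T (((a ↔ e) ∧ e) ∨ e), T b):
        T (((a ↔ e) ∧ e) ∨ e): β-rule — branch into T ((a ↔ e) ∧ e)  //  T e.
          branch 1.1.1 (add T ((a ↔ e) ∧ e)):
            T ((a ↔ e) ∧ e): α-rule — add T (a ↔ e), T e.
            T (a ↔ e): β-rule — branch into T a, T e  //  F a, F e.
              branch 1.1.1.1 (add T a, T e):
                ○ open, literals {a=1, b=1, c=0, e=1}.
              branch 1.1.1.2 (add F a, F e):
                × closes — contains both e and ¬e.
          branch 1.1.2 (add T e):
            ○ open, literals {b=1, c=0, e=1}.
      branch 1.2 (add F (((a ↔ e) ∧ e) ∨ e), F b):
        F (((a ↔ e) ∧ e) ∨ e): α-rule — add F ((a ↔ e) ∧ e), F e.
        F ((a ↔ e) ∧ e): β-rule — branch into F (a ↔ e)  //  F e.
          branch 1.2.1 (add F (a ↔ e)):
            F (a ↔ e): β-rule — branch into T a, F e  //  F a, T e.
              branch 1.2.1.1 (add T a, F e):
                ○ open, literals {a=1, b=0, c=0, e=0}.
              branch 1.2.1.2 (add F a, T e):
                × closes — contains both e and ¬e.
          branch 1.2.2 (add F e):
            ○ open, literals {b=0, c=0, e=0}.
  branch 2 (add T (c → d)):
    T (c → d): β-rule — branch into F c  //  T d.
      branch 2.1 (add F c):
        ○ open, literals {c=0}.
      branch 2.2 (add T d):
        ○ open, literals {d=1}.
2 branches closed, 6 open.
Each open branch fixes some atoms; the unmentioned ones are free. Counting distinct full assignments: branch {a=1, b=1, c=0, e=1} (d) contributes 2 new; branch {b=1, c=0, e=1} (a, d) contributes 2 new; branch {a=1, b=0, c=0, e=0} (d) contributes 2 new; branch {b=0, c=0, e=0} (a, d) contributes 2 new; branch {c=0} (a, b, d, e) contributes 8 new; branch {d=1} (a, b, c, e) contributes 8 new. Total: 24.

24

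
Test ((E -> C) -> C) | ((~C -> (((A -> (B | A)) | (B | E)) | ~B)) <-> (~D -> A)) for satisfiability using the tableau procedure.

Initial set: {(((E -> C) -> C) | ((~C -> (((A -> (B | A)) | (B | E)) | ~B)) <-> (~D -> A)))}.
(((E -> C) -> C) | ((~C -> (((A -> (B | A)) | (B | E)) | ~B)) <-> (~D -> A))): β-rule — branch into ((E -> C) -> C)  //  ((~C -> (((A -> (B | A)) | (B | E)) | ~B)) <-> (~D -> A)).
  branch 1 (add ((E -> C) -> C)):
    ((E -> C) -> C): β-rule — branch into ~(E -> C)  //  C.
      branch 1.1 (add ~(E -> C)):
        ~(E -> C): α-rule — add E, ~C.
        ○ open, literals {C=0, E=1}.
      branch 1.2 (add C):
        ○ open, literals {C=1}.
  branch 2 (add ((~C -> (((A -> (B | A)) | (B | E)) | ~B)) <-> (~D -> A))):
    ((~C -> (((A -> (B | A)) | (B | E)) | ~B)) <-> (~D -> A)): β-rule — branch into (~C -> (((A -> (B | A)) | (B | E)) | ~B)), (~D -> A)  //  ~(~C -> (((A -> (B | A)) | (B | E)) | ~B)), ~(~D -> A).
      branch 2.1 (add (~C -> (((A -> (B | A)) | (B | E)) | ~B)), (~D -> A)):
        (~C -> (((A -> (B | A)) | (B | E)) | ~B)): β-rule — branch into ~~C  //  (((A -> (B | A)) | (B | E)) | ~B).
          branch 2.1.1 (add ~~C):
            (~D -> A): β-rule — branch into ~~D  //  A.
              branch 2.1.1.1 (add ~~D):
                ○ open, literals {C=1, D=1}.
              branch 2.1.1.2 (add A):
                ○ open, literals {A=1, C=1}.
          branch 2.1.2 (add (((A -> (B | A)) | (B | E)) | ~B)):
            (~D -> A): β-rule — branch into ~~D  //  A.
              branch 2.1.2.1 (add ~~D):
                (((A -> (B | A)) | (B | E)) | ~B): β-rule — branch into ((A -> (B | A)) | (B | E))  //  ~B.
                  branch 2.1.2.1.1 (add ((A -> (B | A)) | (B | E))):
                    ((A -> (B | A)) | (B | E)): β-rule — branch into (A -> (B | A))  //  (B | E).
                      branch 2.1.2.1.1.1 (add (A -> (B | A))):
                        (A -> (B | A)): β-rule — branch into ~A  //  (B | A).
                          branch 2.1.2.1.1.1.1 (add ~A):
                            ○ open, literals {A=0, D=1}.
                          branch 2.1.2.1.1.1.2 (add (B | A)):
                            (B | A): β-rule — branch into B  //  A.
                              branch 2.1.2.1.1.1.2.1 (add B):
                                ○ open, literals {B=1, D=1}.
                              branch 2.1.2.1.1.1.2.2 (add A):
                                ○ open, literals {A=1, D=1}.
                      branch 2.1.2.1.1.2 (add (B | E)):
                        (B | E): β-rule — branch into B  //  E.
                          branch 2.1.2.1.1.2.1 (add B):
                            ○ open, literals {B=1, D=1}.
                          branch 2.1.2.1.1.2.2 (add E):
                            ○ open, literals {D=1, E=1}.
                  branch 2.1.2.1.2 (add ~B):
                    ○ open, literals {B=0, D=1}.
              branch 2.1.2.2 (add A):
                (((A -> (B | A)) | (B | E)) | ~B): β-rule — branch into ((A -> (B | A)) | (B | E))  //  ~B.
                  branch 2.1.2.2.1 (add ((A -> (B | A)) | (B | E))):
                    ((A -> (B | A)) | (B | E)): β-rule — branch into (A -> (B | A))  //  (B | E).
                      branch 2.1.2.2.1.1 (add (A -> (B | A))):
                        (A -> (B | A)): β-rule — branch into ~A  //  (B | A).
                          branch 2.1.2.2.1.1.1 (add ~A):
                            × closes — contains both A and ~A.
                          branch 2.1.2.2.1.1.2 (add (B | A)):
                            (B | A): β-rule — branch into B  //  A.
                              branch 2.1.2.2.1.1.2.1 (add B):
                                ○ open, literals {A=1, B=1}.
                              branch 2.1.2.2.1.1.2.2 (add A):
                                ○ open, literals {A=1}.
                      branch 2.1.2.2.1.2 (add (B | E)):
                        (B | E): β-rule — branch into B  //  E.
                          branch 2.1.2.2.1.2.1 (add B):
                            ○ open, literals {A=1, B=1}.
                          branch 2.1.2.2.1.2.2 (add E):
                            ○ open, literals {A=1, E=1}.
                  branch 2.1.2.2.2 (add ~B):
                    ○ open, literals {A=1, B=0}.
      branch 2.2 (add ~(~C -> (((A -> (B | A)) | (B | E)) | ~B)), ~(~D -> A)):
        ~(~C -> (((A -> (B | A)) | (B | E)) | ~B)): α-rule — add ~C, ~(((A -> (B | A)) | (B | E)) | ~B).
        ~(~D -> A): α-rule — add ~D, ~A.
        ~(((A -> (B | A)) | (B | E)) | ~B): α-rule — add ~((A -> (B | A)) | (B | E)), ~~B.
        ~((A -> (B | A)) | (B | E)): α-rule — add ~(A -> (B | A)), ~(B | E).
        ~(A -> (B | A)): α-rule — add A, ~(B | A).
        × closes — contains both A and ~A.
2 branches closed, 15 open.
An open branch gives a satisfying assignment: C=0, E=1.

Satisfiable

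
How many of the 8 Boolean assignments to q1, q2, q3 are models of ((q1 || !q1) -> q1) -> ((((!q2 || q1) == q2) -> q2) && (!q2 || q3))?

7

Initial set: {(((q1 || !q1) -> q1) -> ((((!q2 || q1) == q2) -> q2) && (!q2 || q3)))}.
(((q1 || !q1) -> q1) -> ((((!q2 || q1) == q2) -> q2) && (!q2 || q3))): β-rule — branch into !((q1 || !q1) -> q1)  //  ((((!q2 || q1) == q2) -> q2) && (!q2 || q3)).
  branch 1 (add !((q1 || !q1) -> q1)):
    !((q1 || !q1) -> q1): α-rule — add (q1 || !q1), !q1.
    (q1 || !q1): β-rule — branch into q1  //  !q1.
      branch 1.1 (add q1):
        × closes — contains both q1 and !q1.
      branch 1.2 (add !q1):
        ○ open, literals {q1=F}.
  branch 2 (add ((((!q2 || q1) == q2) -> q2) && (!q2 || q3))):
    ((((!q2 || q1) == q2) -> q2) && (!q2 || q3)): α-rule — add (((!q2 || q1) == q2) -> q2), (!q2 || q3).
    (((!q2 || q1) == q2) -> q2): β-rule — branch into !((!q2 || q1) == q2)  //  q2.
      branch 2.1 (add !((!q2 || q1) == q2)):
        (!q2 || q3): β-rule — branch into !q2  //  q3.
          branch 2.1.1 (add !q2):
            !((!q2 || q1) == q2): β-rule — branch into (!q2 || q1), !q2  //  !(!q2 || q1), q2.
              branch 2.1.1.1 (add (!q2 || q1), !q2):
                (!q2 || q1): β-rule — branch into !q2  //  q1.
                  branch 2.1.1.1.1 (add !q2):
                    ○ open, literals {q2=F}.
                  branch 2.1.1.1.2 (add q1):
                    ○ open, literals {q1=T, q2=F}.
              branch 2.1.1.2 (add !(!q2 || q1), q2):
                × closes — contains both q2 and !q2.
          branch 2.1.2 (add q3):
            !((!q2 || q1) == q2): β-rule — branch into (!q2 || q1), !q2  //  !(!q2 || q1), q2.
              branch 2.1.2.1 (add (!q2 || q1), !q2):
                (!q2 || q1): β-rule — branch into !q2  //  q1.
                  branch 2.1.2.1.1 (add !q2):
                    ○ open, literals {q2=F, q3=T}.
                  branch 2.1.2.1.2 (add q1):
                    ○ open, literals {q1=T, q2=F, q3=T}.
              branch 2.1.2.2 (add !(!q2 || q1), q2):
                !(!q2 || q1): α-rule — add !!q2, !q1.
                ○ open, literals {q1=F, q2=T, q3=T}.
      branch 2.2 (add q2):
        (!q2 || q3): β-rule — branch into !q2  //  q3.
          branch 2.2.1 (add !q2):
            × closes — contains both q2 and !q2.
          branch 2.2.2 (add q3):
            ○ open, literals {q2=T, q3=T}.
3 branches closed, 7 open.
Each open branch fixes some atoms; the unmentioned ones are free. Counting distinct full assignments: branch {q1=F} (q2, q3) contributes 4 new; branch {q2=F} (q1, q3) contributes 2 new; branch {q1=T, q2=F} (q3) contributes 0 new; branch {q2=F, q3=T} (q1) contributes 0 new; branch {q1=T, q2=F, q3=T} (none free) contributes 0 new; branch {q1=F, q2=T, q3=T} (none free) contributes 0 new; branch {q2=T, q3=T} (q1) contributes 1 new. Total: 7.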